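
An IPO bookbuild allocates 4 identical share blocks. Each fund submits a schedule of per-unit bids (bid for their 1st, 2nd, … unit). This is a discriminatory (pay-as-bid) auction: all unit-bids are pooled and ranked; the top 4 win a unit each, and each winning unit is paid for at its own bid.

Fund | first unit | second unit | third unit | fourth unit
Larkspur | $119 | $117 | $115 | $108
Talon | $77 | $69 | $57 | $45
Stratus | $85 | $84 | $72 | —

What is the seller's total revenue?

All unit-bids, highest first — top 4: 119 (Larkspur-1), 117 (Larkspur-2), 115 (Larkspur-3), 108 (Larkspur-4)
Next rejected bid: $85 (not a price — pay-as-bid).
Each winning unit pays its own bid.
Revenue = 119 + 117 + 115 + 108 = $459.

Total revenue: $459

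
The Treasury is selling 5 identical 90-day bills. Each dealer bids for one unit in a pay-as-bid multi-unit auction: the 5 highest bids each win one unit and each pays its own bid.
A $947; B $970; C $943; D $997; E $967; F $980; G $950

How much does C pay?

Sorting: 997 (D), 980 (F), 970 (B), 967 (E), 950 (G), 947 (A), 943 (C)
Top 5: D, F, B, E, G.
C does not win → $0.

C pays $0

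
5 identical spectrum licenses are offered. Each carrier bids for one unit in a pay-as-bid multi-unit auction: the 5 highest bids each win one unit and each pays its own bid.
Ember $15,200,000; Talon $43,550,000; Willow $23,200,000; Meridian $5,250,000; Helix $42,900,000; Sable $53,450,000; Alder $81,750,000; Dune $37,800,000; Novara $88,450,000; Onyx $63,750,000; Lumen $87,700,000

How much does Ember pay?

Ember pays $0

Bids ranked high→low: 88,450,000 (Novara), 87,700,000 (Lumen), 81,750,000 (Alder), 63,750,000 (Onyx), 53,450,000 (Sable), 43,550,000 (Talon), 42,900,000 (Helix), …
Top 5: Novara, Lumen, Alder, Onyx, Sable.
Ember does not win → $0.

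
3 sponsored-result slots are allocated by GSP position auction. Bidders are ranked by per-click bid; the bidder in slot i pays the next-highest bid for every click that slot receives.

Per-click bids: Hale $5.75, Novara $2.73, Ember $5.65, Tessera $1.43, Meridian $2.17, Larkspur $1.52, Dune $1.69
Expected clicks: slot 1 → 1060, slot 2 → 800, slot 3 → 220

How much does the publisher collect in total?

Total revenue: $8650.40

Ranked by bid: $5.75 (Hale) > $5.65 (Ember) > $2.73 (Novara) > $2.17 (Meridian) > …
Slot 1: Hale pays $5.65 × 1060 = $5989.00
Slot 2: Ember pays $2.73 × 800 = $2184.00
Slot 3: Novara pays $2.17 × 220 = $477.40
Total = $8650.40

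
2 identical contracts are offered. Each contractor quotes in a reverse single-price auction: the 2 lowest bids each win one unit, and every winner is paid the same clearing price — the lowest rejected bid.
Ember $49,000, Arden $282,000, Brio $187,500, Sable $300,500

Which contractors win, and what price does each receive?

Ember, Brio; each is paid $282,000

Bids ranked low→high: 49,000 (Ember), 187,500 (Brio), 282,000 (Arden), 300,500 (Sable)
Winners (2 units): Ember, Brio.
Clearing price = lowest rejected bid = $282,000.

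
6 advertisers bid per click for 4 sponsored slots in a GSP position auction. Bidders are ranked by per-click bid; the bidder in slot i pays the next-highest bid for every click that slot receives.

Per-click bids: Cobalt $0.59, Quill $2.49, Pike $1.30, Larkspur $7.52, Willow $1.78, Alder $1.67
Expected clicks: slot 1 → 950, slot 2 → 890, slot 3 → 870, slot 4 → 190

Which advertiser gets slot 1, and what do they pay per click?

Ranked by bid: $7.52 (Larkspur) > $2.49 (Quill) > $1.78 (Willow) > $1.67 (Alder) > $1.30 (Pike) > …
Slot 1 goes to the first-ranked bidder, Larkspur, who pays the next bid down: $2.49/click.

Larkspur; $2.49 per click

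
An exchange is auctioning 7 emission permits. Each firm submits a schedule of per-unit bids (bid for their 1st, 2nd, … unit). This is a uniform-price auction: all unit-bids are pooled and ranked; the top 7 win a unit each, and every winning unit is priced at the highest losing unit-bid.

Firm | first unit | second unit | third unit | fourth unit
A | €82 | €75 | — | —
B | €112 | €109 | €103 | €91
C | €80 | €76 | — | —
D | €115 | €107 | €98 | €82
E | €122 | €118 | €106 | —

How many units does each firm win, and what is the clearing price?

B 2, D 2, E 3; clearing price €103

Pooled unit-bids ranked (top 7): 122 (E-1), 118 (E-2), 115 (D-1), 112 (B-1), 109 (B-2), 107 (D-2), 106 (E-3)
Highest rejected unit-bid = €103.
Allocation: B 2, D 2, E 3.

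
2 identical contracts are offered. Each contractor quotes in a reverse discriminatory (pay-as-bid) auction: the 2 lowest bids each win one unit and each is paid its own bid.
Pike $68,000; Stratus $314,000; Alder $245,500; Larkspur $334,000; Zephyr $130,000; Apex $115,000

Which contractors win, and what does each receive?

Pike $68,000, Apex $115,000

Ordering the bids: 68,000 (Pike), 115,000 (Apex), 130,000 (Zephyr), 245,500 (Alder), …
Winners (2 units): Pike, Apex.
Each winner is paid its own bid: Pike $68,000, Apex $115,000.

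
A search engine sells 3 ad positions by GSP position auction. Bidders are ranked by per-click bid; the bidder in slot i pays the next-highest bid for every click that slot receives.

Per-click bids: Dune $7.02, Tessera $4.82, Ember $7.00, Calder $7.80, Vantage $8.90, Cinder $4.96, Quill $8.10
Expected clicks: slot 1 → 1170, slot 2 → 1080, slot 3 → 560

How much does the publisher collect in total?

Total revenue: $21832.20

Sorting advertisers: $8.90 (Vantage) > $8.10 (Quill) > $7.80 (Calder) > $7.02 (Dune) > …
Slot 1: Vantage pays $8.10 × 1170 = $9477.00
Slot 2: Quill pays $7.80 × 1080 = $8424.00
Slot 3: Calder pays $7.02 × 560 = $3931.20
Total = $21832.20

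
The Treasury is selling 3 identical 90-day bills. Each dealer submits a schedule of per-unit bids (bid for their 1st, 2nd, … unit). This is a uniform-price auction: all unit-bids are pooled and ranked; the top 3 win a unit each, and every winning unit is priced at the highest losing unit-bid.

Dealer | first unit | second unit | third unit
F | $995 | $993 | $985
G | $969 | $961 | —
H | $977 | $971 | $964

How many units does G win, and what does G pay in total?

G: 0 units, pays $0

Merging the schedules and taking the best 3: 995 (F-1), 993 (F-2), 985 (F-3)
The (k+1)-th unit-bid is $977.
G wins 0 unit(s) at $977 each.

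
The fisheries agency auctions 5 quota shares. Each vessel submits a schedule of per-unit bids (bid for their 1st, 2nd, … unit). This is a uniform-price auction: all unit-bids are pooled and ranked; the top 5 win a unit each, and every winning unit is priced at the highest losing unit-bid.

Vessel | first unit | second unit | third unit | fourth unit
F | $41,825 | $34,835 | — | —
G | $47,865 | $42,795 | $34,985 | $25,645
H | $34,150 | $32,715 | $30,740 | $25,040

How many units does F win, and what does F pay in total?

Merging the schedules and taking the best 5: 47,865 (G-1), 42,795 (G-2), 41,825 (F-1), 34,985 (G-3), 34,835 (F-2)
The (k+1)-th unit-bid is $34,150.
F wins 2 unit(s) at $34,150 each.

F: 2 units, pays $68,300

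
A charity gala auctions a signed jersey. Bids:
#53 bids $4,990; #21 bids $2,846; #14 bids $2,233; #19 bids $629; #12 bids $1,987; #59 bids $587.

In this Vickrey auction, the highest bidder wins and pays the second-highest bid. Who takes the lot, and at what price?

#53 pays $2,846

Sorting bids: 4,990 (#53) > 2,846 (#21) > 2,233 (#14) > 1,987 (#12) > 629 (#19) > 587 (#59)
#53 wins with the highest bid; price is set by the runner-up at $2,846.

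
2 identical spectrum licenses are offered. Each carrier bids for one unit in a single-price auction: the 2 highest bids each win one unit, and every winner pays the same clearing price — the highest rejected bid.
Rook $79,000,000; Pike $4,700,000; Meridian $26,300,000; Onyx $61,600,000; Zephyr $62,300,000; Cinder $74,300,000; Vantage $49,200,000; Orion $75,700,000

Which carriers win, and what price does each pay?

Ordering the bids: 79,000,000 (Rook), 75,700,000 (Orion), 74,300,000 (Cinder), 62,300,000 (Zephyr), …
Top 2: Rook, Orion.
Clearing price = highest rejected bid = $74,300,000.

Rook, Orion; each pays $74,300,000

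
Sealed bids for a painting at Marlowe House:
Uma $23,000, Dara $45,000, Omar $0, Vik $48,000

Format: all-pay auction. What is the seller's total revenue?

Rule: the highest bidder wins the item, but every bidder pays their own bid.
Sorting bids: 48,000 (Vik) > 45,000 (Dara) > 23,000 (Uma) > 0 (Omar)
Vik wins with the top bid; all bids are sunk regardless.
Every bidder forfeits their bid regardless of winning.
Revenue = 23,000 + 45,000 + 0 + 48,000 = $116,000.

Total revenue: $116,000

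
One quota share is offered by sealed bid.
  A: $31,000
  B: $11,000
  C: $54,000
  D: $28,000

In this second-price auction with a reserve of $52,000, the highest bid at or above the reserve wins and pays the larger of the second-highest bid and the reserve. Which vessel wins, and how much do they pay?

C pays $52,000

Bids ranked: 54,000 (C) > 31,000 (A) > 28,000 (D) > 11,000 (B)
Highest eligible bid: C at $54,000.
max(second-highest $31,000, reserve $52,000) = $52,000.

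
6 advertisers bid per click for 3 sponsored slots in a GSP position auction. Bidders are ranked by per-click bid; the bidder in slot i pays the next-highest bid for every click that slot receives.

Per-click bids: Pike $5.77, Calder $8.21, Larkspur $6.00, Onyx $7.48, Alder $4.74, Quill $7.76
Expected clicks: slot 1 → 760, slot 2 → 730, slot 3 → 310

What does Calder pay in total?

Ranked by bid: $8.21 (Calder) > $7.76 (Quill) > $7.48 (Onyx) > $6.00 (Larkspur) > …
Calder holds slot 1 → pays next bid $7.76 × 760 clicks = $5897.60.

Calder pays $5897.60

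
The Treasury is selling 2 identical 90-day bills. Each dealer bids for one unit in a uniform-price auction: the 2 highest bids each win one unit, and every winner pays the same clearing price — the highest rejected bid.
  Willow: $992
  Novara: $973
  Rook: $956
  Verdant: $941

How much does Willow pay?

Willow pays $956

Bids ranked high→low: 992 (Willow), 973 (Novara), 956 (Rook), 941 (Verdant)
Winners (2 units): Willow, Novara.
First losing bid is Rook's $956, which sets the uniform price.
Willow wins → pays $956.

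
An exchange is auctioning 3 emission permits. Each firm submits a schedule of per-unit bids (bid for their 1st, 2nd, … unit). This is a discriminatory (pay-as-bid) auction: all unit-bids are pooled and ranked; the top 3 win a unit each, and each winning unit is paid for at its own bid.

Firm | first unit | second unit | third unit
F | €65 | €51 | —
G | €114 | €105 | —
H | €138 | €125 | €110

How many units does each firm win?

All unit-bids, highest first — top 3: 138 (H-1), 125 (H-2), 114 (G-1)
Next rejected bid: €110 (not a price — pay-as-bid).
Allocation: G 1, H 2.

G 1, H 2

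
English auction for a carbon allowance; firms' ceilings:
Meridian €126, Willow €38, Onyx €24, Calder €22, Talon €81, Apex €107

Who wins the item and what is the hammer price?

Meridian wins at €107

Limits ranked: 126 (Meridian) > 107 (Apex) > 81 (Talon) > 38 (Willow) > 24 (Onyx) > 22 (Calder)
Once the price passes €107, only Meridian is left; the hammer falls at Apex's limit of €107.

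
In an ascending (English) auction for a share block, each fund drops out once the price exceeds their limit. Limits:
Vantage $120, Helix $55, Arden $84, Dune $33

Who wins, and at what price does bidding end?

Limits in order: 120 (Vantage) > 84 (Arden) > 55 (Helix) > 33 (Dune)
Once the price passes $84, only Vantage is left; the hammer falls at Arden's limit of $84.

Vantage wins at $84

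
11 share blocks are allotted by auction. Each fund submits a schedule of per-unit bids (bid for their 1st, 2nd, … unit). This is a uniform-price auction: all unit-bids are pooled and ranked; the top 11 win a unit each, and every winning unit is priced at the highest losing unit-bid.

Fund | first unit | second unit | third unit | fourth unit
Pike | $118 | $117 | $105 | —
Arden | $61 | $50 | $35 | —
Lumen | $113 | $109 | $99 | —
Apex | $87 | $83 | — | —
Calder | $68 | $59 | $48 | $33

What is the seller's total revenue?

Total revenue: $550

All unit-bids, highest first — top 11: 118 (Pike-1), 117 (Pike-2), 113 (Lumen-1), 109 (Lumen-2), 105 (Pike-3), 99 (Lumen-3), 87 (Apex-1), 83 (Apex-2), 68 (Calder-1), 61 (Arden-1), 59 (Calder-2)
Highest rejected unit-bid = $50.
Allocation: Apex 2, Arden 1, Calder 2, Lumen 3, Pike 3. Every unit priced at $50.
Revenue = 11 × 50 = $550.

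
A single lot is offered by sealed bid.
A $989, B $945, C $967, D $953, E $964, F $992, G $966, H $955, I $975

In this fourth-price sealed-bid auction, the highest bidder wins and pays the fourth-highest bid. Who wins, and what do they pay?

F pays $967

Rule: the highest bidder wins and pays the fourth-highest bid.
Sorting bids: 992 (F) > 989 (A) > 975 (I) > 967 (C) > 966 (G) > 964 (E) > …
F is highest; pays the fourth-highest bid, $967.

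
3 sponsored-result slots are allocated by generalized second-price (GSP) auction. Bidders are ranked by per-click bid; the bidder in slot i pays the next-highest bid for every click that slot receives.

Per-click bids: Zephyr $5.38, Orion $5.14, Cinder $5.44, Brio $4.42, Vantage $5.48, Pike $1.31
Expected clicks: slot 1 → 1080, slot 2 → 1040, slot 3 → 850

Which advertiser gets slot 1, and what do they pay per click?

Vantage; $5.44 per click

Per-click bids in order: $5.48 (Vantage) > $5.44 (Cinder) > $5.38 (Zephyr) > $5.14 (Orion) > …
Slot 1 goes to the first-ranked bidder, Vantage, who pays the next bid down: $5.44/click.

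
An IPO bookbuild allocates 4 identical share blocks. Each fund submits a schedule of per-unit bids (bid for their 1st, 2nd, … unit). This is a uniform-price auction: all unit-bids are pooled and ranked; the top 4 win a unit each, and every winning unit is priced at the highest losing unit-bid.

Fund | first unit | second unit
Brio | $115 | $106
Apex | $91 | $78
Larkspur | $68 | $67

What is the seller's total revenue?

Merging the schedules and taking the best 4: 115 (Brio-1), 106 (Brio-2), 91 (Apex-1), 78 (Apex-2)
The (k+1)-th unit-bid is $68.
Allocation: Apex 2, Brio 2. Every unit priced at $68.
Revenue = 4 × 68 = $272.

Total revenue: $272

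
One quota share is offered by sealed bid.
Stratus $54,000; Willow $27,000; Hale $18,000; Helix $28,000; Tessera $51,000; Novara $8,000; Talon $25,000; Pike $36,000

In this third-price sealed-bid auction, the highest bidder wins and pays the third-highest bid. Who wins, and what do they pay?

Third-price sealed-bid auction: the highest bidder wins and pays the third-highest bid.
Bids ranked: 54,000 (Stratus) > 51,000 (Tessera) > 36,000 (Pike) > 28,000 (Helix) > 27,000 (Willow) > 25,000 (Talon) > …
Stratus is highest; pays the third-highest bid, $36,000.

Stratus pays $36,000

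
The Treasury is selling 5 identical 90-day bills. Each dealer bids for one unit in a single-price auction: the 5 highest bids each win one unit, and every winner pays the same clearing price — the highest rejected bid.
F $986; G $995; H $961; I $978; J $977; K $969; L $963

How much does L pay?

Sorting: 995 (G), 986 (F), 978 (I), 977 (J), 969 (K), 963 (L), 961 (H)
The 5 highest are G, F, I, J, K.
Highest unsuccessful bid: $963 → clearing price.
L does not win → pays $0.

L pays $0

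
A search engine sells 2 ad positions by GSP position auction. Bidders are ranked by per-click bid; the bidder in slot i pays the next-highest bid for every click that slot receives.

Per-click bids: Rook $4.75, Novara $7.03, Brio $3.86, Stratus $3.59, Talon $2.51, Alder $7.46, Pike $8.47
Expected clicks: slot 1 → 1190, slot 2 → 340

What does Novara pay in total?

Ranked by bid: $8.47 (Pike) > $7.46 (Alder) > $7.03 (Novara) > …
Novara ranks below slot 2 → no slot, pays nothing.

Novara pays $0.00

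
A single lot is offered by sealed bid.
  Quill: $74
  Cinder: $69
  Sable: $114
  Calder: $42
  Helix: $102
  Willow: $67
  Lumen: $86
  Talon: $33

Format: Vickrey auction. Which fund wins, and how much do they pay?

Vickrey auction: the highest bidder wins and pays the second-highest bid.
Bids in order: 114 (Sable) > 102 (Helix) > 86 (Lumen) > 74 (Quill) > 69 (Cinder) > 67 (Willow) > …
Second-price: Sable pays Helix's bid of $102.

Sable pays $102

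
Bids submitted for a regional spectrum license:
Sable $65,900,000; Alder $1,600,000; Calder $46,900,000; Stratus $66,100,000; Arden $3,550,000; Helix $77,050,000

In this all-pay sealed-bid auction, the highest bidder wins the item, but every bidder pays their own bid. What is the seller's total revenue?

Total revenue: $261,100,000

Sorting bids: 77,050,000 (Helix) > 66,100,000 (Stratus) > 65,900,000 (Sable) > 46,900,000 (Calder) > 3,550,000 (Arden) > 1,600,000 (Alder)
Helix wins with the top bid; all bids are sunk regardless.
Every bidder forfeits their bid regardless of winning.
Revenue = 65,900,000 + 1,600,000 + 46,900,000 + 66,100,000 + 3,550,000 + 77,050,000 = $261,100,000.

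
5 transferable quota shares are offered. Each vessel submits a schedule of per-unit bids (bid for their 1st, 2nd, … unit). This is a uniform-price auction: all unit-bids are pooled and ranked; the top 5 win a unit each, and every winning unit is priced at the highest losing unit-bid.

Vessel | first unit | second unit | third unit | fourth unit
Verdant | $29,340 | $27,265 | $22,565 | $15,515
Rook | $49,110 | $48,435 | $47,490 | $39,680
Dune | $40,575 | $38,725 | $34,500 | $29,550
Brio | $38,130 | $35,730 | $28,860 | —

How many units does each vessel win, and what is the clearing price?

Dune 1, Rook 4; clearing price $38,725

All unit-bids, highest first — top 5: 49,110 (Rook-1), 48,435 (Rook-2), 47,490 (Rook-3), 40,575 (Dune-1), 39,680 (Rook-4)
The (k+1)-th unit-bid is $38,725.
Allocation: Dune 1, Rook 4.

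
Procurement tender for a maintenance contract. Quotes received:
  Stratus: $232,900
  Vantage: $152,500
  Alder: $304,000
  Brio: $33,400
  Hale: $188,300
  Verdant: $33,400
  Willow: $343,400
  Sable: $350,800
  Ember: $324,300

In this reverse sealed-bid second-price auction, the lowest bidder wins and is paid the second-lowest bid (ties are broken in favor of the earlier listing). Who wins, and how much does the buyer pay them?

Brio is paid $33,400

Reverse sealed-bid second-price auction: the lowest bidder wins and is paid the second-lowest bid.
Bids in order: 33,400 (Brio) < 33,400 (Verdant) < 152,500 (Vantage) < 188,300 (Hale) < 232,900 (Stratus) < 304,000 (Alder) < …
Brio and Verdant tie at $33,400; tie-break gives it to Brio.
Brio wins with the lowest bid; price is set by the runner-up at $33,400.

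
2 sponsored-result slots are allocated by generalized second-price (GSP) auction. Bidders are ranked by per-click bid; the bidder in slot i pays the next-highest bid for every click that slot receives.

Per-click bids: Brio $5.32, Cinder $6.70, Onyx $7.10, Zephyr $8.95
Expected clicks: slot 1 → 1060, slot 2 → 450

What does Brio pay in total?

Brio pays $0.00

Per-click bids in order: $8.95 (Zephyr) > $7.10 (Onyx) > $6.70 (Cinder) > …
Brio ranks below slot 2 → no slot, pays nothing.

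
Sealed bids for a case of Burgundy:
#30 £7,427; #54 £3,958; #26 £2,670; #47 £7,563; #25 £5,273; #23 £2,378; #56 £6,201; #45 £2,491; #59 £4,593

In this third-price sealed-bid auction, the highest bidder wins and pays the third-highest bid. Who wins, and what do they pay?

#47 pays £6,201

Bids in order: 7,563 (#47) > 7,427 (#30) > 6,201 (#56) > 5,273 (#25) > 4,593 (#59) > 3,958 (#54) > …
#47 wins; payment is bid #3 in the ranking = £6,201.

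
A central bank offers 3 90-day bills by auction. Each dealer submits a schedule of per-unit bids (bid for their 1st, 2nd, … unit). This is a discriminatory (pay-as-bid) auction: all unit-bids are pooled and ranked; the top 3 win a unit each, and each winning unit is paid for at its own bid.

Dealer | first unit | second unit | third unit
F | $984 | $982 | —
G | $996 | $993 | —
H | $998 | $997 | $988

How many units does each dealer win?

Merging the schedules and taking the best 3: 998 (H-1), 997 (H-2), 996 (G-1)
Next rejected bid: $993 (not a price — pay-as-bid).
Allocation: G 1, H 2.

G 1, H 2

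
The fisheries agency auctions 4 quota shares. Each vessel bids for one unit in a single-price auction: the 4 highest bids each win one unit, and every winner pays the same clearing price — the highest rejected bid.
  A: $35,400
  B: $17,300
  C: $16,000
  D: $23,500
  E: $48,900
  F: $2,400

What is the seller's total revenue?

Ordering the bids: 48,900 (E), 35,400 (A), 23,500 (D), 17,300 (B), 16,000 (C), 2,400 (F)
The 4 highest are E, A, D, B.
Clearing price = highest rejected bid = $16,000.
Total revenue = 4 × $16,000 = $64,000.

Total revenue: $64,000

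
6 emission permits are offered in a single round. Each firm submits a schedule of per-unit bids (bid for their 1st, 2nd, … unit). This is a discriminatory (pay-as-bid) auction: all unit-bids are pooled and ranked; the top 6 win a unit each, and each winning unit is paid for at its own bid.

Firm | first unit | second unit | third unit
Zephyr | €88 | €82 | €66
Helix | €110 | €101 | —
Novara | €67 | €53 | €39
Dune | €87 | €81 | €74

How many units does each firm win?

All unit-bids, highest first — top 6: 110 (Helix-1), 101 (Helix-2), 88 (Zephyr-1), 87 (Dune-1), 82 (Zephyr-2), 81 (Dune-2)
Next rejected bid: €74 (not a price — pay-as-bid).
Allocation: Dune 2, Helix 2, Zephyr 2.

Dune 2, Helix 2, Zephyr 2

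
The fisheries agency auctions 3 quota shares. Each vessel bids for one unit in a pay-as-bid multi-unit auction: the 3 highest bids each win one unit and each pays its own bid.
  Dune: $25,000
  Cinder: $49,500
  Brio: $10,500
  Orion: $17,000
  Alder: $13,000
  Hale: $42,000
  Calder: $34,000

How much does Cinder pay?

Ordering the bids: 49,500 (Cinder), 42,000 (Hale), 34,000 (Calder), 25,000 (Dune), 17,000 (Orion), …
The 3 highest are Cinder, Hale, Calder.
Cinder wins → own bid $49,500.

Cinder pays $49,500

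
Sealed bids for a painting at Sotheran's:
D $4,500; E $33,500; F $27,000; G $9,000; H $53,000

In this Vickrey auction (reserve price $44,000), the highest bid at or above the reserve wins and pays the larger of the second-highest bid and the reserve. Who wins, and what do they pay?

H pays $44,000

Vickrey auction (reserve price $44,000): the highest bid at or above the reserve wins and pays the larger of the second-highest bid and the reserve.
Bids in order: 53,000 (H) > 33,500 (E) > 27,000 (F) > 9,000 (G) > 4,500 (D)
H has the top bid at or above the reserve ($53,000).
Second-highest bid $33,500 is below the reserve $44,000, so the reserve binds → payment $44,000.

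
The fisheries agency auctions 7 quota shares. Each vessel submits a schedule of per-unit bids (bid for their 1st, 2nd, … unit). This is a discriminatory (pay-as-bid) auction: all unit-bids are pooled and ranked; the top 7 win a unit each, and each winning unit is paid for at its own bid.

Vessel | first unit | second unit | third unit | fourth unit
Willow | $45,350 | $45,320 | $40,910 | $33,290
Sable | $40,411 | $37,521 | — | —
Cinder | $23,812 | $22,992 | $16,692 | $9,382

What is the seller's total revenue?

Total revenue: $266,614

Pooled unit-bids ranked (top 7): 45,350 (Willow-1), 45,320 (Willow-2), 40,910 (Willow-3), 40,411 (Sable-1), 37,521 (Sable-2), 33,290 (Willow-4), 23,812 (Cinder-1)
Next rejected bid: $22,992 (not a price — pay-as-bid).
Each winning unit pays its own bid.
Revenue = 45,350 + 45,320 + 40,910 + 40,411 + 37,521 + 33,290 + 23,812 = $266,614.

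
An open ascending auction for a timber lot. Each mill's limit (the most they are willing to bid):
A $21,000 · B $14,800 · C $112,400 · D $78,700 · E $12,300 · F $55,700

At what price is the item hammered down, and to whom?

C wins at $78,700

Sorting limits: 112,400 (C) > 78,700 (D) > 55,700 (F) > 21,000 (A) > 14,800 (B) > 12,300 (E)
Bidding ends when D exits at $78,700; C takes it.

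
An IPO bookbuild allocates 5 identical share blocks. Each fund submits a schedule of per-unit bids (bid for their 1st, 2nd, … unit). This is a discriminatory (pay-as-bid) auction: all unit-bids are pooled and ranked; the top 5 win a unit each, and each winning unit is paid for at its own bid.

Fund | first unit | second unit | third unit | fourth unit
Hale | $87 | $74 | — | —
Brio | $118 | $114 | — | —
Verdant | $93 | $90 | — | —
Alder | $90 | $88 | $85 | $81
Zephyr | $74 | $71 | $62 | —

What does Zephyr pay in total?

Zephyr pays $0

Merging the schedules and taking the best 5: 118 (Brio-1), 114 (Brio-2), 93 (Verdant-1), 90 (Verdant-2), 90 (Alder-1)
Next rejected bid: $88 (not a price — pay-as-bid).
Zephyr wins no units.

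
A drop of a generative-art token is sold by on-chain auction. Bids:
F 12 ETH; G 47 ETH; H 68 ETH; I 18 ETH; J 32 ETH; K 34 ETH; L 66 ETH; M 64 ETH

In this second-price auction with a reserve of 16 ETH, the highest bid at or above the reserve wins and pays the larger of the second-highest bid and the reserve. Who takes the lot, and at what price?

H pays 66 ETH

Bids ranked: 68 (H) > 66 (L) > 64 (M) > 47 (G) > 34 (K) > 32 (J) > …
H has the top bid at or above the reserve (68 ETH).
max(second-highest 66 ETH, reserve 16 ETH) = 66 ETH; the reserve does not bind.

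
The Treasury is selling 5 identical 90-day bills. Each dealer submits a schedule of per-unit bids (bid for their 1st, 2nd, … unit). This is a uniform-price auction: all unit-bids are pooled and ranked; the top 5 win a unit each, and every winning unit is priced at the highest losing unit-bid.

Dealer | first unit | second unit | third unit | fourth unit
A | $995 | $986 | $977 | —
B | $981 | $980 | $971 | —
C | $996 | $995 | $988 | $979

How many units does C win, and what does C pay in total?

Merging the schedules and taking the best 5: 996 (C-1), 995 (A-1), 995 (C-2), 988 (C-3), 986 (A-2)
Highest rejected unit-bid = $981.
C wins 3 unit(s) at $981 each.

C: 3 units, pays $2,943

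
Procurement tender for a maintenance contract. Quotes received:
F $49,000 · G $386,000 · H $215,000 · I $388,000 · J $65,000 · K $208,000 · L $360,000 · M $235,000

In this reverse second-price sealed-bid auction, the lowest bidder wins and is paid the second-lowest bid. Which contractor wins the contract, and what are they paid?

Bids in order: 49,000 (F) < 65,000 (J) < 208,000 (K) < 215,000 (H) < 235,000 (M) < 360,000 (L) < …
F wins with the lowest bid; price is set by the runner-up at $65,000.

F is paid $65,000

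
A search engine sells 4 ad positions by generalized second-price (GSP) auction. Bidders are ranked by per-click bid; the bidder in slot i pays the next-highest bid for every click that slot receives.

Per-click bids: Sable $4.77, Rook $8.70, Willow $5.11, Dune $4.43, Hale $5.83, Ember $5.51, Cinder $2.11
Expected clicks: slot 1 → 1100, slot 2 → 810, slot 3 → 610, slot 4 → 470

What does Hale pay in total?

Hale pays $4463.10

Per-click bids in order: $8.70 (Rook) > $5.83 (Hale) > $5.51 (Ember) > $5.11 (Willow) > $4.77 (Sable) > …
Hale holds slot 2 → pays next bid $5.51 × 810 clicks = $4463.10.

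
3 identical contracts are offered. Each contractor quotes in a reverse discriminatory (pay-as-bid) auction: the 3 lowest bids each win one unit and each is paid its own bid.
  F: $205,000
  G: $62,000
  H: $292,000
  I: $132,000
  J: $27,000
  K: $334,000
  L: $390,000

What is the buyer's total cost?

Total cost: $221,000

Ordering the bids: 27,000 (J), 62,000 (G), 132,000 (I), 205,000 (F), 292,000 (H), …
Lowest 3: J, G, I.
Total cost = 27,000 + 62,000 + 132,000 = $221,000.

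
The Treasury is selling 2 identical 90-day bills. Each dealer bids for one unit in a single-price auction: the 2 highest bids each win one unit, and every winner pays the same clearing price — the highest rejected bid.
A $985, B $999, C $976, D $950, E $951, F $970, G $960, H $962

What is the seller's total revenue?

Bids ranked high→low: 999 (B), 985 (A), 976 (C), 970 (F), …
Winners (2 units): B, A.
Highest unsuccessful bid: $976 → clearing price.
Total revenue = 2 × $976 = $1,952.

Total revenue: $1,952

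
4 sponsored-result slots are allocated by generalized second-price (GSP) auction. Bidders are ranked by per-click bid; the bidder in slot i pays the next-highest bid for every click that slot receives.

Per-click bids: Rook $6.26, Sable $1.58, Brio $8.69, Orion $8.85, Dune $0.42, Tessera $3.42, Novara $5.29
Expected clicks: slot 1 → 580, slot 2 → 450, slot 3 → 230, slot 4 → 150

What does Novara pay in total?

Per-click bids in order: $8.85 (Orion) > $8.69 (Brio) > $6.26 (Rook) > $5.29 (Novara) > $3.42 (Tessera) > …
Novara holds slot 4 → pays next bid $3.42 × 150 clicks = $513.00.

Novara pays $513.00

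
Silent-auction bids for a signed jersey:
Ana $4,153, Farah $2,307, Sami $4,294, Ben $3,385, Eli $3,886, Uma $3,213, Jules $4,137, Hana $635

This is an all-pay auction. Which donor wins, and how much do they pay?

Sami pays $4,294

Bids ranked: 4,294 (Sami) > 4,153 (Ana) > 4,137 (Jules) > 3,886 (Eli) > 3,385 (Ben) > 3,213 (Uma) > …
Sami wins with the top bid; all bids are sunk regardless.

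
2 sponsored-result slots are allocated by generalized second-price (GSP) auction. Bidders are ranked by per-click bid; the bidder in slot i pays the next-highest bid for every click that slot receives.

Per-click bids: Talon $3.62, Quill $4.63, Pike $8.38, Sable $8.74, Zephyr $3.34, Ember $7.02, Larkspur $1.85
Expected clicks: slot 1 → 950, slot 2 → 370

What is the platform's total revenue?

Ranked by bid: $8.74 (Sable) > $8.38 (Pike) > $7.02 (Ember) > …
Slot 1: Sable pays $8.38 × 950 = $7961.00
Slot 2: Pike pays $7.02 × 370 = $2597.40
Total = $10558.40

Total revenue: $10558.40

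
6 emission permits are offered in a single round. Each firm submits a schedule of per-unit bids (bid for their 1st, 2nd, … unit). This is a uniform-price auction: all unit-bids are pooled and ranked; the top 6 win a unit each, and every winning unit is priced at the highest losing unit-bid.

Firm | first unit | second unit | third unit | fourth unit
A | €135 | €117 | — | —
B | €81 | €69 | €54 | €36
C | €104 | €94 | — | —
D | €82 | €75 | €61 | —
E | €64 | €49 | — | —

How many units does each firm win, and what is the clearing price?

All unit-bids, highest first — top 6: 135 (A-1), 117 (A-2), 104 (C-1), 94 (C-2), 82 (D-1), 81 (B-1)
The (k+1)-th unit-bid is €75.
Allocation: A 2, B 1, C 2, D 1.

A 2, B 1, C 2, D 1; clearing price €75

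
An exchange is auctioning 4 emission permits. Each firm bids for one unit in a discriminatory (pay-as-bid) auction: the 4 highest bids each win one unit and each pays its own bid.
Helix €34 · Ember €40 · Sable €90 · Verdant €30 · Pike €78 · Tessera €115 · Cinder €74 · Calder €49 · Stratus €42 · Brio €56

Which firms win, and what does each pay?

Sorting: 115 (Tessera), 90 (Sable), 78 (Pike), 74 (Cinder), 56 (Brio), 49 (Calder), …
Top 4: Tessera, Sable, Pike, Cinder.
Each winner pays its own bid: Tessera €115, Sable €90, Pike €78, Cinder €74.

Tessera €115, Sable €90, Pike €78, Cinder €74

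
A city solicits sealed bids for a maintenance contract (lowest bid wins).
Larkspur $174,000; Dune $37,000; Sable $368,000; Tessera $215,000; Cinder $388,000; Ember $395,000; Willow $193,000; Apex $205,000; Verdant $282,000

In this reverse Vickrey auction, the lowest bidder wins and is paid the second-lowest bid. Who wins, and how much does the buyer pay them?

Dune is paid $174,000

Bids in order: 37,000 (Dune) < 174,000 (Larkspur) < 193,000 (Willow) < 205,000 (Apex) < 215,000 (Tessera) < 282,000 (Verdant) < …
Dune is lowest; is paid the second-lowest bid, $174,000.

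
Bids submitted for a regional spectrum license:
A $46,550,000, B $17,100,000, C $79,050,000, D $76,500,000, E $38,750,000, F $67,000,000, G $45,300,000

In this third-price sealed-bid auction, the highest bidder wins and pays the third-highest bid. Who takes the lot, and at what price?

Rule: the highest bidder wins and pays the third-highest bid.
Bids ranked: 79,050,000 (C) > 76,500,000 (D) > 67,000,000 (F) > 46,550,000 (A) > 45,300,000 (G) > 38,750,000 (E) > …
C wins; payment is bid #3 in the ranking = $67,000,000.

C pays $67,000,000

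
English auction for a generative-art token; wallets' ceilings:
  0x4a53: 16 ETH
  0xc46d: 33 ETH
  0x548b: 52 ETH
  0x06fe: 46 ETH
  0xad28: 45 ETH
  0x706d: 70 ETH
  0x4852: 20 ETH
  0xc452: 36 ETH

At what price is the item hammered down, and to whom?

0x706d wins at 52 ETH

Rule: the price rises until one bidder remains; the winner pays the price at which the last rival dropped out.
Limits in order: 70 (0x706d) > 52 (0x548b) > 46 (0x06fe) > 45 (0xad28) > 36 (0xc452) > 33 (0xc46d) > …
Bidding ends when 0x548b exits at 52 ETH; 0x706d takes it.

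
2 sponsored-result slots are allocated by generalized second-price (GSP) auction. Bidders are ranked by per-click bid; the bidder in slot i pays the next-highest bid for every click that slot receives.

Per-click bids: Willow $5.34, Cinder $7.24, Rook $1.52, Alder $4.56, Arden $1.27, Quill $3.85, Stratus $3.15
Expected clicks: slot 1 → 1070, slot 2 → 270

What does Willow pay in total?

Sorting advertisers: $7.24 (Cinder) > $5.34 (Willow) > $4.56 (Alder) > …
Willow holds slot 2 → pays next bid $4.56 × 270 clicks = $1231.20.

Willow pays $1231.20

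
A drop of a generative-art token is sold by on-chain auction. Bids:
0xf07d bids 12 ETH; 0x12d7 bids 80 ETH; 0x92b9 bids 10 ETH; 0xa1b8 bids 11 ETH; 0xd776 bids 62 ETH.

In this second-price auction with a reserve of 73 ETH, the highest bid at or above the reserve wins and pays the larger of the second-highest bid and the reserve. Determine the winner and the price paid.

0x12d7 pays 73 ETH

Rule: the highest bid at or above the reserve wins and pays the larger of the second-highest bid and the reserve.
Bids ranked: 80 (0x12d7) > 62 (0xd776) > 12 (0xf07d) > 11 (0xa1b8) > 10 (0x92b9)
0x12d7 has the top bid at or above the reserve (80 ETH).
Second-highest bid 62 ETH is below the reserve 73 ETH, so the reserve binds → payment 73 ETH.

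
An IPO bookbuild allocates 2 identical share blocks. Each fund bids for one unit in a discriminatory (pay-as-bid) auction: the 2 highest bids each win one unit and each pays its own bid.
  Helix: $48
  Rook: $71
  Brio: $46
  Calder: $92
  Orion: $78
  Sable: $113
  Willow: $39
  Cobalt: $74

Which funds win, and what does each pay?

Sable $113, Calder $92

Sorting: 113 (Sable), 92 (Calder), 78 (Orion), 74 (Cobalt), …
Winners (2 units): Sable, Calder.
Each winner pays its own bid: Sable $113, Calder $92.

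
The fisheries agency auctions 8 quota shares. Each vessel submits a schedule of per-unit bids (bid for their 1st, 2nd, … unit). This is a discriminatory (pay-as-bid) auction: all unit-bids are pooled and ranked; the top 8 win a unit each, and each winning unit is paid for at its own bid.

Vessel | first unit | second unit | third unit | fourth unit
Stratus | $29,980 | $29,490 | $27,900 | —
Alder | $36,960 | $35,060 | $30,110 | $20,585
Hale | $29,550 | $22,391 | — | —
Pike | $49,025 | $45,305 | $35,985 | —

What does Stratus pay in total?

Stratus pays $29,980

Pooled unit-bids ranked (top 8): 49,025 (Pike-1), 45,305 (Pike-2), 36,960 (Alder-1), 35,985 (Pike-3), 35,060 (Alder-2), 30,110 (Alder-3), 29,980 (Stratus-1), 29,550 (Hale-1)
Next rejected bid: $29,490 (not a price — pay-as-bid).
Stratus's winning unit-bids: 29,980 = $29,980.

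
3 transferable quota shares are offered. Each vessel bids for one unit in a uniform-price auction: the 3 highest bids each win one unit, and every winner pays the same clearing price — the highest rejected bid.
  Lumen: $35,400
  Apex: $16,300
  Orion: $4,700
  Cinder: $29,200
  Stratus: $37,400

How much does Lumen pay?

Bids ranked high→low: 37,400 (Stratus), 35,400 (Lumen), 29,200 (Cinder), 16,300 (Apex), 4,700 (Orion)
The 3 highest are Stratus, Lumen, Cinder.
First losing bid is Apex's $16,300, which sets the uniform price.
Lumen wins → pays $16,300.

Lumen pays $16,300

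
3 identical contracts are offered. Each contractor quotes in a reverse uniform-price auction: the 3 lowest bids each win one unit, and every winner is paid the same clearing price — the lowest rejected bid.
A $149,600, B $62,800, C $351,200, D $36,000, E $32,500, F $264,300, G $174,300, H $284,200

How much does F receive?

F is paid $0

Ordering the bids: 32,500 (E), 36,000 (D), 62,800 (B), 149,600 (A), 174,300 (G), …
The 3 lowest are E, D, B.
Clearing price = lowest rejected bid = $149,600.
F does not win → is paid $0.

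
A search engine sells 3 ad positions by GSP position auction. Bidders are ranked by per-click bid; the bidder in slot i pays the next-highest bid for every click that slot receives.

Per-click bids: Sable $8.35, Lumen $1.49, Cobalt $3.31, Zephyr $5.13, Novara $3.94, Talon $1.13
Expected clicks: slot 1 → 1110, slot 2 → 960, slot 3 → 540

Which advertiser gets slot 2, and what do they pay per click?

Ranked by bid: $8.35 (Sable) > $5.13 (Zephyr) > $3.94 (Novara) > $3.31 (Cobalt) > …
Slot 2 goes to the second-ranked bidder, Zephyr, who pays the next bid down: $3.94/click.

Zephyr; $3.94 per click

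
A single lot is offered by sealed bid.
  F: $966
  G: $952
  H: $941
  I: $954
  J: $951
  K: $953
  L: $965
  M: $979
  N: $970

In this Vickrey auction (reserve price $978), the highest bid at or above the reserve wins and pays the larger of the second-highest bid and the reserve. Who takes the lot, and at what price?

M pays $978

Rule: the highest bid at or above the reserve wins and pays the larger of the second-highest bid and the reserve.
Bids ranked: 979 (M) > 970 (N) > 966 (F) > 965 (L) > 954 (I) > 953 (K) > …
M has the top bid at or above the reserve ($979).
max(second-highest $970, reserve $978) = $978.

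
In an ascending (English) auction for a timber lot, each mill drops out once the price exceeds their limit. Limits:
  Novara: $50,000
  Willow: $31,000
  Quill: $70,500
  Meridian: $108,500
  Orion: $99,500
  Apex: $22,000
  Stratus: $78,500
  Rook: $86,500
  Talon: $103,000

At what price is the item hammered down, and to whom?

Meridian wins at $103,000

Open ascending-bid auction: the price rises until one bidder remains; the winner pays the price at which the last rival dropped out.
Sorting limits: 108,500 (Meridian) > 103,000 (Talon) > 99,500 (Orion) > 86,500 (Rook) > 78,500 (Stratus) > 70,500 (Quill) > …
Once the price passes $103,000, only Meridian is left; the hammer falls at Talon's limit of $103,000.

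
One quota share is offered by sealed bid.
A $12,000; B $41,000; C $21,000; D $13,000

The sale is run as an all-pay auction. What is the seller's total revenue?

Total revenue: $87,000

Bids in order: 41,000 (B) > 21,000 (C) > 13,000 (D) > 12,000 (A)
B wins with the top bid; all bids are sunk regardless.
Every bidder forfeits their bid regardless of winning.
Revenue = 12,000 + 41,000 + 21,000 + 13,000 = $87,000.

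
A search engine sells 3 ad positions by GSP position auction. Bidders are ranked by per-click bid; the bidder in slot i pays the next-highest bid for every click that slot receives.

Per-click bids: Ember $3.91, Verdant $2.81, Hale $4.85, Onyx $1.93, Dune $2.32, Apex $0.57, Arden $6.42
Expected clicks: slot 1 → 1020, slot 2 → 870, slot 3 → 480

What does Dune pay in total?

Dune pays $0.00

Sorting advertisers: $6.42 (Arden) > $4.85 (Hale) > $3.91 (Ember) > $2.81 (Verdant) > …
Dune ranks below slot 3 → no slot, pays nothing.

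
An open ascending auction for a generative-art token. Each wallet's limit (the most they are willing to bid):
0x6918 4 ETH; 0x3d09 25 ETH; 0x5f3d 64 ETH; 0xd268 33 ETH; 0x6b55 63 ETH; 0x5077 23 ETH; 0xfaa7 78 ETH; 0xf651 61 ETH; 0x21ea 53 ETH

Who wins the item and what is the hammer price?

Open ascending-bid auction: the price rises until one bidder remains; the winner pays the price at which the last rival dropped out.
Sorting limits: 78 (0xfaa7) > 64 (0x5f3d) > 63 (0x6b55) > 61 (0xf651) > 53 (0x21ea) > 33 (0xd268) > …
Once the price passes 64 ETH, only 0xfaa7 is left; the hammer falls at 0x5f3d's limit of 64 ETH.

0xfaa7 wins at 64 ETH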